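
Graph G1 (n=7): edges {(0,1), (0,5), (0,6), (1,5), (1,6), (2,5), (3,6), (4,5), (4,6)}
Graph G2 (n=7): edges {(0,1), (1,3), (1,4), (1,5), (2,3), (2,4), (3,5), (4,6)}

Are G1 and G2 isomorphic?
No, not isomorphic

The graphs are NOT isomorphic.

Degrees in G1: deg(0)=3, deg(1)=3, deg(2)=1, deg(3)=1, deg(4)=2, deg(5)=4, deg(6)=4.
Sorted degree sequence of G1: [4, 4, 3, 3, 2, 1, 1].
Degrees in G2: deg(0)=1, deg(1)=4, deg(2)=2, deg(3)=3, deg(4)=3, deg(5)=2, deg(6)=1.
Sorted degree sequence of G2: [4, 3, 3, 2, 2, 1, 1].
The (sorted) degree sequence is an isomorphism invariant, so since G1 and G2 have different degree sequences they cannot be isomorphic.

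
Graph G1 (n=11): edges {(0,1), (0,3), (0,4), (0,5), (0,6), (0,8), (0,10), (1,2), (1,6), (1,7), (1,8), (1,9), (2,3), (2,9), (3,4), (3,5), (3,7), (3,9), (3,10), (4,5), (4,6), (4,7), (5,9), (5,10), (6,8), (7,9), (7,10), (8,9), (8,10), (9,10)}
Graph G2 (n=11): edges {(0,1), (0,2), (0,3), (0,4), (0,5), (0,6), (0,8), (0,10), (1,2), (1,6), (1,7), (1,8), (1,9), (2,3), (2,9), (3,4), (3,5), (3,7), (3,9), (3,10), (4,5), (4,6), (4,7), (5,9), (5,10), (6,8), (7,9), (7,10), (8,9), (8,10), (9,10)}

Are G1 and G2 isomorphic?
No, not isomorphic

The graphs are NOT isomorphic.

Counting edges: G1 has 30 edge(s); G2 has 31 edge(s).
Edge count is an isomorphism invariant (a bijection on vertices induces a bijection on edges), so differing edge counts rule out isomorphism.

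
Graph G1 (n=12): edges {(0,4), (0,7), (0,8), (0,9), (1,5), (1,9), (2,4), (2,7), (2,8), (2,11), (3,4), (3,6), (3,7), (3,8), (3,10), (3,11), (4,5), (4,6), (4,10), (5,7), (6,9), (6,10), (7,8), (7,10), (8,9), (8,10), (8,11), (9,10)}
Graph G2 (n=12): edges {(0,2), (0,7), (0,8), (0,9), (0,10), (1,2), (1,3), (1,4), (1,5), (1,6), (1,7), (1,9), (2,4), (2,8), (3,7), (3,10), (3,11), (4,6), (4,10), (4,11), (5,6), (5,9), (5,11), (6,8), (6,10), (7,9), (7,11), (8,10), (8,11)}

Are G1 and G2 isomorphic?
No, not isomorphic

The graphs are NOT isomorphic.

Degrees in G1: deg(0)=4, deg(1)=2, deg(2)=4, deg(3)=6, deg(4)=6, deg(5)=3, deg(6)=4, deg(7)=6, deg(8)=7, deg(9)=5, deg(10)=6, deg(11)=3.
Sorted degree sequence of G1: [7, 6, 6, 6, 6, 5, 4, 4, 4, 3, 3, 2].
Degrees in G2: deg(0)=5, deg(1)=7, deg(2)=4, deg(3)=4, deg(4)=5, deg(5)=4, deg(6)=5, deg(7)=5, deg(8)=5, deg(9)=4, deg(10)=5, deg(11)=5.
Sorted degree sequence of G2: [7, 5, 5, 5, 5, 5, 5, 5, 4, 4, 4, 4].
The (sorted) degree sequence is an isomorphism invariant, so since G1 and G2 have different degree sequences they cannot be isomorphic.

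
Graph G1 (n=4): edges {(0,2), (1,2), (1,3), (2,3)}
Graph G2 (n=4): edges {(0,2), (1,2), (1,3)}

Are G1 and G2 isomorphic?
No, not isomorphic

The graphs are NOT isomorphic.

Counting edges: G1 has 4 edge(s); G2 has 3 edge(s).
Edge count is an isomorphism invariant (a bijection on vertices induces a bijection on edges), so differing edge counts rule out isomorphism.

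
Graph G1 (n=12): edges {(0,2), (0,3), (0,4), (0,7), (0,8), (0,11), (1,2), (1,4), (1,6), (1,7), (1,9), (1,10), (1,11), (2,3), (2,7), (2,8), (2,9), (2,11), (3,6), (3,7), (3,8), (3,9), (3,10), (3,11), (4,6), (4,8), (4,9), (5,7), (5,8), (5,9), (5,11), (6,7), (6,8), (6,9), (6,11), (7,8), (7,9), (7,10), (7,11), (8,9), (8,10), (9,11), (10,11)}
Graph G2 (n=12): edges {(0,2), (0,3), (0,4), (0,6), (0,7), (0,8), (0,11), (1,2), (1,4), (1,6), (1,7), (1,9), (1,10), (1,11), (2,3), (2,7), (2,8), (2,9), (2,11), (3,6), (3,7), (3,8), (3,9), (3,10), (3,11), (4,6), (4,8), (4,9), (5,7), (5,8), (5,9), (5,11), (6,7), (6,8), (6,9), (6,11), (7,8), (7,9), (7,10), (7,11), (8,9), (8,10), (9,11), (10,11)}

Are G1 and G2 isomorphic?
No, not isomorphic

The graphs are NOT isomorphic.

Counting edges: G1 has 43 edge(s); G2 has 44 edge(s).
Edge count is an isomorphism invariant (a bijection on vertices induces a bijection on edges), so differing edge counts rule out isomorphism.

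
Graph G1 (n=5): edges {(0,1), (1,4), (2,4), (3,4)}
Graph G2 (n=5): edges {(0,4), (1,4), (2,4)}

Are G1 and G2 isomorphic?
No, not isomorphic

The graphs are NOT isomorphic.

Degrees in G1: deg(0)=1, deg(1)=2, deg(2)=1, deg(3)=1, deg(4)=3.
Sorted degree sequence of G1: [3, 2, 1, 1, 1].
Degrees in G2: deg(0)=1, deg(1)=1, deg(2)=1, deg(3)=0, deg(4)=3.
Sorted degree sequence of G2: [3, 1, 1, 1, 0].
The (sorted) degree sequence is an isomorphism invariant, so since G1 and G2 have different degree sequences they cannot be isomorphic.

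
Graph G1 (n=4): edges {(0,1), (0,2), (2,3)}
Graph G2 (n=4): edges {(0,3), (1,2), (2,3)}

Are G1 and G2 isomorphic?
Yes, isomorphic

The graphs are isomorphic.
One valid mapping φ: V(G1) → V(G2): 0→2, 1→1, 2→3, 3→0

Verify φ preserves adjacency — for each edge of G1, its image is an edge of G2:
  (0,1) → (φ(0),φ(1)) = (1,2) ∈ E(G2) ✓
  (0,2) → (φ(0),φ(2)) = (2,3) ∈ E(G2) ✓
  (2,3) → (φ(2),φ(3)) = (0,3) ∈ E(G2) ✓
All 3 edges of G1 map to edges of G2, and |E(G1)| = |E(G2)| = 3, so φ is a bijection on edges as well as vertices. Hence G1 ≅ G2.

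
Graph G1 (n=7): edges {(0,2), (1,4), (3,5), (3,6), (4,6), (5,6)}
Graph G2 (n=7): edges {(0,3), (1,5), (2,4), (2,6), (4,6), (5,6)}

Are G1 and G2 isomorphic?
Yes, isomorphic

The graphs are isomorphic.
One valid mapping φ: V(G1) → V(G2): 0→3, 1→1, 2→0, 3→2, 4→5, 5→4, 6→6

Verify φ preserves adjacency — for each edge of G1, its image is an edge of G2:
  (0,2) → (φ(0),φ(2)) = (0,3) ∈ E(G2) ✓
  (1,4) → (φ(1),φ(4)) = (1,5) ∈ E(G2) ✓
  (3,5) → (φ(3),φ(5)) = (2,4) ∈ E(G2) ✓
  (3,6) → (φ(3),φ(6)) = (2,6) ∈ E(G2) ✓
  (4,6) → (φ(4),φ(6)) = (5,6) ∈ E(G2) ✓
  (5,6) → (φ(5),φ(6)) = (4,6) ∈ E(G2) ✓
All 6 edges of G1 map to edges of G2, and |E(G1)| = |E(G2)| = 6, so φ is a bijection on edges as well as vertices. Hence G1 ≅ G2.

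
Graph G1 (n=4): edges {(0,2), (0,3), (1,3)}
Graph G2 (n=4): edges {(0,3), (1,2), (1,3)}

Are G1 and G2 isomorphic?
Yes, isomorphic

The graphs are isomorphic.
One valid mapping φ: V(G1) → V(G2): 0→3, 1→2, 2→0, 3→1

Verify φ preserves adjacency — for each edge of G1, its image is an edge of G2:
  (0,2) → (φ(0),φ(2)) = (0,3) ∈ E(G2) ✓
  (0,3) → (φ(0),φ(3)) = (1,3) ∈ E(G2) ✓
  (1,3) → (φ(1),φ(3)) = (1,2) ∈ E(G2) ✓
All 3 edges of G1 map to edges of G2, and |E(G1)| = |E(G2)| = 3, so φ is a bijection on edges as well as vertices. Hence G1 ≅ G2.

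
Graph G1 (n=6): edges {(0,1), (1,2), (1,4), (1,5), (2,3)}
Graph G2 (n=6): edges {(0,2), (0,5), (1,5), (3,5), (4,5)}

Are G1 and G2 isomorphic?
Yes, isomorphic

The graphs are isomorphic.
One valid mapping φ: V(G1) → V(G2): 0→1, 1→5, 2→0, 3→2, 4→3, 5→4

Verify φ preserves adjacency — for each edge of G1, its image is an edge of G2:
  (0,1) → (φ(0),φ(1)) = (1,5) ∈ E(G2) ✓
  (1,2) → (φ(1),φ(2)) = (0,5) ∈ E(G2) ✓
  (1,4) → (φ(1),φ(4)) = (3,5) ∈ E(G2) ✓
  (1,5) → (φ(1),φ(5)) = (4,5) ∈ E(G2) ✓
  (2,3) → (φ(2),φ(3)) = (0,2) ∈ E(G2) ✓
All 5 edges of G1 map to edges of G2, and |E(G1)| = |E(G2)| = 5, so φ is a bijection on edges as well as vertices. Hence G1 ≅ G2.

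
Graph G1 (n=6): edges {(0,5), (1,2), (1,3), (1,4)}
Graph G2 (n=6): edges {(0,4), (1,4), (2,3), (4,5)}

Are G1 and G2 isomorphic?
Yes, isomorphic

The graphs are isomorphic.
One valid mapping φ: V(G1) → V(G2): 0→2, 1→4, 2→0, 3→1, 4→5, 5→3

Verify φ preserves adjacency — for each edge of G1, its image is an edge of G2:
  (0,5) → (φ(0),φ(5)) = (2,3) ∈ E(G2) ✓
  (1,2) → (φ(1),φ(2)) = (0,4) ∈ E(G2) ✓
  (1,3) → (φ(1),φ(3)) = (1,4) ∈ E(G2) ✓
  (1,4) → (φ(1),φ(4)) = (4,5) ∈ E(G2) ✓
All 4 edges of G1 map to edges of G2, and |E(G1)| = |E(G2)| = 4, so φ is a bijection on edges as well as vertices. Hence G1 ≅ G2.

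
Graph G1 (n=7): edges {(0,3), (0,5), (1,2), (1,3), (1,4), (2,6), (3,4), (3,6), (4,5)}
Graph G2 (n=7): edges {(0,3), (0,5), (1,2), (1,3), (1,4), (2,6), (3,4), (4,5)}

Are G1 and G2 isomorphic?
No, not isomorphic

The graphs are NOT isomorphic.

Counting edges: G1 has 9 edge(s); G2 has 8 edge(s).
Edge count is an isomorphism invariant (a bijection on vertices induces a bijection on edges), so differing edge counts rule out isomorphism.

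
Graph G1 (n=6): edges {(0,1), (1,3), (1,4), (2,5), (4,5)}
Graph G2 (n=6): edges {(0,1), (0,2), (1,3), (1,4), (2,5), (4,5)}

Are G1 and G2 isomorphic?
No, not isomorphic

The graphs are NOT isomorphic.

Counting edges: G1 has 5 edge(s); G2 has 6 edge(s).
Edge count is an isomorphism invariant (a bijection on vertices induces a bijection on edges), so differing edge counts rule out isomorphism.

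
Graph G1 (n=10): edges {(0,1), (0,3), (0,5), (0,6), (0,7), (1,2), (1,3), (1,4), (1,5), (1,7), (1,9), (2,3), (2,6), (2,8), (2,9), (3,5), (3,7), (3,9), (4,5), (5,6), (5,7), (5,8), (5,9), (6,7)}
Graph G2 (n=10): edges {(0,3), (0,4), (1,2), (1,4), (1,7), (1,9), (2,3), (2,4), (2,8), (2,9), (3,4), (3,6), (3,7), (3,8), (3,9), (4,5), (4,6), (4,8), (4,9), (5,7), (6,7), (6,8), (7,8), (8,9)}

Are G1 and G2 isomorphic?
Yes, isomorphic

The graphs are isomorphic.
One valid mapping φ: V(G1) → V(G2): 0→9, 1→3, 2→7, 3→8, 4→0, 5→4, 6→1, 7→2, 8→5, 9→6

Verify φ preserves adjacency — for each edge of G1, its image is an edge of G2:
  (0,1) → (φ(0),φ(1)) = (3,9) ∈ E(G2) ✓
  (0,3) → (φ(0),φ(3)) = (8,9) ∈ E(G2) ✓
  (0,5) → (φ(0),φ(5)) = (4,9) ∈ E(G2) ✓
  (0,6) → (φ(0),φ(6)) = (1,9) ∈ E(G2) ✓
  (0,7) → (φ(0),φ(7)) = (2,9) ∈ E(G2) ✓
  (1,2) → (φ(1),φ(2)) = (3,7) ∈ E(G2) ✓
  (1,3) → (φ(1),φ(3)) = (3,8) ∈ E(G2) ✓
  (1,4) → (φ(1),φ(4)) = (0,3) ∈ E(G2) ✓
  (1,5) → (φ(1),φ(5)) = (3,4) ∈ E(G2) ✓
  (1,7) → (φ(1),φ(7)) = (2,3) ∈ E(G2) ✓
  (1,9) → (φ(1),φ(9)) = (3,6) ∈ E(G2) ✓
  (2,3) → (φ(2),φ(3)) = (7,8) ∈ E(G2) ✓
  (2,6) → (φ(2),φ(6)) = (1,7) ∈ E(G2) ✓
  (2,8) → (φ(2),φ(8)) = (5,7) ∈ E(G2) ✓
  (2,9) → (φ(2),φ(9)) = (6,7) ∈ E(G2) ✓
  (3,5) → (φ(3),φ(5)) = (4,8) ∈ E(G2) ✓
  (3,7) → (φ(3),φ(7)) = (2,8) ∈ E(G2) ✓
  (3,9) → (φ(3),φ(9)) = (6,8) ∈ E(G2) ✓
  (4,5) → (φ(4),φ(5)) = (0,4) ∈ E(G2) ✓
  (5,6) → (φ(5),φ(6)) = (1,4) ∈ E(G2) ✓
  (5,7) → (φ(5),φ(7)) = (2,4) ∈ E(G2) ✓
  (5,8) → (φ(5),φ(8)) = (4,5) ∈ E(G2) ✓
  (5,9) → (φ(5),φ(9)) = (4,6) ∈ E(G2) ✓
  (6,7) → (φ(6),φ(7)) = (1,2) ∈ E(G2) ✓
All 24 edges of G1 map to edges of G2, and |E(G1)| = |E(G2)| = 24, so φ is a bijection on edges as well as vertices. Hence G1 ≅ G2.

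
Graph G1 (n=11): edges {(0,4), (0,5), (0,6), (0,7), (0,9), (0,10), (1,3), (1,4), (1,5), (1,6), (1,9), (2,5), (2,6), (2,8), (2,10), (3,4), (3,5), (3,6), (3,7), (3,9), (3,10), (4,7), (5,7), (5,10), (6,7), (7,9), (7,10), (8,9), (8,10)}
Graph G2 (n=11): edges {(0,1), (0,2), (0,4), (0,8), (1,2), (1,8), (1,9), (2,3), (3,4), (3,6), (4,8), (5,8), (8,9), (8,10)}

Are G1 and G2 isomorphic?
No, not isomorphic

The graphs are NOT isomorphic.

Connected components of G1: 1 component(s) with vertex sets [[0, 1, 2, 3, 4, 5, 6, 7, 8, 9, 10]], sizes [11].
Connected components of G2: 2 component(s) with vertex sets [[7], [0, 1, 2, 3, 4, 5, 6, 8, 9, 10]], sizes [1, 10].
The number of connected components (and the multiset of component sizes) is an isomorphism invariant — an isomorphism maps each component of G1 bijectively onto a component of G2. Since G1 has 1 component(s) and G2 has 2, they cannot be isomorphic.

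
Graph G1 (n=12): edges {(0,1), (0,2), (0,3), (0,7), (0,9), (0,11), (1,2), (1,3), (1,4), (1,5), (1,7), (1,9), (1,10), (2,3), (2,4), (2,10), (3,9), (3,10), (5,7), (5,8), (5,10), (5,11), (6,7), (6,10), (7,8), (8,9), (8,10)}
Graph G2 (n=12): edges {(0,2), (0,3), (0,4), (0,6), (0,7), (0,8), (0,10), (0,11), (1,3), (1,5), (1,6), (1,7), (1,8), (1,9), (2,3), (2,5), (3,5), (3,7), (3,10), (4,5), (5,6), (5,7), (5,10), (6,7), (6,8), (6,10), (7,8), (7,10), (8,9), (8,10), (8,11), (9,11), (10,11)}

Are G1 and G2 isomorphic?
No, not isomorphic

The graphs are NOT isomorphic.

Counting triangles (3-cliques): G1 has 16, G2 has 32.
Triangle count is an isomorphism invariant, so differing triangle counts rule out isomorphism.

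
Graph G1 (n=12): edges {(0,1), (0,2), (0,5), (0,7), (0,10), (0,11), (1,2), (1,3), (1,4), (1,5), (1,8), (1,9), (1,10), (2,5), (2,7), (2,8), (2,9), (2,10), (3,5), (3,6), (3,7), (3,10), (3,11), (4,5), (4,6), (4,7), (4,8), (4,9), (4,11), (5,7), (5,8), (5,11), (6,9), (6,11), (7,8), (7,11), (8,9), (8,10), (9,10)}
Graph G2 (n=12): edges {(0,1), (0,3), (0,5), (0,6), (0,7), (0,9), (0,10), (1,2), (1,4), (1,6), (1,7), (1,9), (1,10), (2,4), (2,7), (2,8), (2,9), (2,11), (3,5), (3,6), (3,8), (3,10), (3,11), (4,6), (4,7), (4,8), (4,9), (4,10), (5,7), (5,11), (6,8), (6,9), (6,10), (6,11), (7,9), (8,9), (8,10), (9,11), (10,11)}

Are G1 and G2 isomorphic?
Yes, isomorphic

The graphs are isomorphic.
One valid mapping φ: V(G1) → V(G2): 0→8, 1→9, 2→4, 3→11, 4→0, 5→6, 6→5, 7→10, 8→1, 9→7, 10→2, 11→3

Verify φ preserves adjacency — for each edge of G1, its image is an edge of G2:
  (0,1) → (φ(0),φ(1)) = (8,9) ∈ E(G2) ✓
  (0,2) → (φ(0),φ(2)) = (4,8) ∈ E(G2) ✓
  (0,5) → (φ(0),φ(5)) = (6,8) ∈ E(G2) ✓
  (0,7) → (φ(0),φ(7)) = (8,10) ∈ E(G2) ✓
  (0,10) → (φ(0),φ(10)) = (2,8) ∈ E(G2) ✓
  (0,11) → (φ(0),φ(11)) = (3,8) ∈ E(G2) ✓
  (1,2) → (φ(1),φ(2)) = (4,9) ∈ E(G2) ✓
  (1,3) → (φ(1),φ(3)) = (9,11) ∈ E(G2) ✓
  (1,4) → (φ(1),φ(4)) = (0,9) ∈ E(G2) ✓
  (1,5) → (φ(1),φ(5)) = (6,9) ∈ E(G2) ✓
  (1,8) → (φ(1),φ(8)) = (1,9) ∈ E(G2) ✓
  (1,9) → (φ(1),φ(9)) = (7,9) ∈ E(G2) ✓
  (1,10) → (φ(1),φ(10)) = (2,9) ∈ E(G2) ✓
  (2,5) → (φ(2),φ(5)) = (4,6) ∈ E(G2) ✓
  (2,7) → (φ(2),φ(7)) = (4,10) ∈ E(G2) ✓
  (2,8) → (φ(2),φ(8)) = (1,4) ∈ E(G2) ✓
  (2,9) → (φ(2),φ(9)) = (4,7) ∈ E(G2) ✓
  (2,10) → (φ(2),φ(10)) = (2,4) ∈ E(G2) ✓
  (3,5) → (φ(3),φ(5)) = (6,11) ∈ E(G2) ✓
  (3,6) → (φ(3),φ(6)) = (5,11) ∈ E(G2) ✓
  (3,7) → (φ(3),φ(7)) = (10,11) ∈ E(G2) ✓
  (3,10) → (φ(3),φ(10)) = (2,11) ∈ E(G2) ✓
  (3,11) → (φ(3),φ(11)) = (3,11) ∈ E(G2) ✓
  (4,5) → (φ(4),φ(5)) = (0,6) ∈ E(G2) ✓
  (4,6) → (φ(4),φ(6)) = (0,5) ∈ E(G2) ✓
  (4,7) → (φ(4),φ(7)) = (0,10) ∈ E(G2) ✓
  (4,8) → (φ(4),φ(8)) = (0,1) ∈ E(G2) ✓
  (4,9) → (φ(4),φ(9)) = (0,7) ∈ E(G2) ✓
  (4,11) → (φ(4),φ(11)) = (0,3) ∈ E(G2) ✓
  (5,7) → (φ(5),φ(7)) = (6,10) ∈ E(G2) ✓
  (5,8) → (φ(5),φ(8)) = (1,6) ∈ E(G2) ✓
  (5,11) → (φ(5),φ(11)) = (3,6) ∈ E(G2) ✓
  (6,9) → (φ(6),φ(9)) = (5,7) ∈ E(G2) ✓
  (6,11) → (φ(6),φ(11)) = (3,5) ∈ E(G2) ✓
  (7,8) → (φ(7),φ(8)) = (1,10) ∈ E(G2) ✓
  (7,11) → (φ(7),φ(11)) = (3,10) ∈ E(G2) ✓
  (8,9) → (φ(8),φ(9)) = (1,7) ∈ E(G2) ✓
  (8,10) → (φ(8),φ(10)) = (1,2) ∈ E(G2) ✓
  (9,10) → (φ(9),φ(10)) = (2,7) ∈ E(G2) ✓
All 39 edges of G1 map to edges of G2, and |E(G1)| = |E(G2)| = 39, so φ is a bijection on edges as well as vertices. Hence G1 ≅ G2.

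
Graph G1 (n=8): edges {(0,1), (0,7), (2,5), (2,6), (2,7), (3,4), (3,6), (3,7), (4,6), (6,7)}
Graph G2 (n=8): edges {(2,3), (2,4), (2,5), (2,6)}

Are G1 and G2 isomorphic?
No, not isomorphic

The graphs are NOT isomorphic.

Connected components of G1: 1 component(s) with vertex sets [[0, 1, 2, 3, 4, 5, 6, 7]], sizes [8].
Connected components of G2: 4 component(s) with vertex sets [[0], [1], [7], [2, 3, 4, 5, 6]], sizes [1, 1, 1, 5].
The number of connected components (and the multiset of component sizes) is an isomorphism invariant — an isomorphism maps each component of G1 bijectively onto a component of G2. Since G1 has 1 component(s) and G2 has 4, they cannot be isomorphic.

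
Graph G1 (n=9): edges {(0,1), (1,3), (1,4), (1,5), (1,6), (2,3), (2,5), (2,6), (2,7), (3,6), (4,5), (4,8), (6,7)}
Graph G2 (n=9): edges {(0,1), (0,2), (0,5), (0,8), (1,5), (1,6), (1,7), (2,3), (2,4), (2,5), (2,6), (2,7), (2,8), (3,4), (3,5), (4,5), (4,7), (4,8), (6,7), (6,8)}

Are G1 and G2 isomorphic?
No, not isomorphic

The graphs are NOT isomorphic.

Degrees in G1: deg(0)=1, deg(1)=5, deg(2)=4, deg(3)=3, deg(4)=3, deg(5)=3, deg(6)=4, deg(7)=2, deg(8)=1.
Sorted degree sequence of G1: [5, 4, 4, 3, 3, 3, 2, 1, 1].
Degrees in G2: deg(0)=4, deg(1)=4, deg(2)=7, deg(3)=3, deg(4)=5, deg(5)=5, deg(6)=4, deg(7)=4, deg(8)=4.
Sorted degree sequence of G2: [7, 5, 5, 4, 4, 4, 4, 4, 3].
The (sorted) degree sequence is an isomorphism invariant, so since G1 and G2 have different degree sequences they cannot be isomorphic.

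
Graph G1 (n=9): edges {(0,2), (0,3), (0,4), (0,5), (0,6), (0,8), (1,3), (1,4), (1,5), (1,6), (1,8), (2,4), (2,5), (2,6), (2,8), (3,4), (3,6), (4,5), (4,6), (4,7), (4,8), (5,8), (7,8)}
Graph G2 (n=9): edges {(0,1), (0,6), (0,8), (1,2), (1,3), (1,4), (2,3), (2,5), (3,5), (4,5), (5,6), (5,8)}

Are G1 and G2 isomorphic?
No, not isomorphic

The graphs are NOT isomorphic.

Connected components of G1: 1 component(s) with vertex sets [[0, 1, 2, 3, 4, 5, 6, 7, 8]], sizes [9].
Connected components of G2: 2 component(s) with vertex sets [[7], [0, 1, 2, 3, 4, 5, 6, 8]], sizes [1, 8].
The number of connected components (and the multiset of component sizes) is an isomorphism invariant — an isomorphism maps each component of G1 bijectively onto a component of G2. Since G1 has 1 component(s) and G2 has 2, they cannot be isomorphic.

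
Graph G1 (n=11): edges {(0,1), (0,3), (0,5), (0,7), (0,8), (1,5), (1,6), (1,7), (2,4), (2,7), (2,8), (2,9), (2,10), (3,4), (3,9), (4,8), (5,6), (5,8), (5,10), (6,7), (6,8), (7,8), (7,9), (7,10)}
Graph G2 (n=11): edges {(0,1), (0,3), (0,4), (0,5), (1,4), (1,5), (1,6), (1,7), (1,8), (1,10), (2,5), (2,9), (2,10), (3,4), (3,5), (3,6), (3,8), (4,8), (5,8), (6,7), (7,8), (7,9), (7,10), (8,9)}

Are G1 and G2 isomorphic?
Yes, isomorphic

The graphs are isomorphic.
One valid mapping φ: V(G1) → V(G2): 0→5, 1→0, 2→7, 3→2, 4→9, 5→3, 6→4, 7→1, 8→8, 9→10, 10→6

Verify φ preserves adjacency — for each edge of G1, its image is an edge of G2:
  (0,1) → (φ(0),φ(1)) = (0,5) ∈ E(G2) ✓
  (0,3) → (φ(0),φ(3)) = (2,5) ∈ E(G2) ✓
  (0,5) → (φ(0),φ(5)) = (3,5) ∈ E(G2) ✓
  (0,7) → (φ(0),φ(7)) = (1,5) ∈ E(G2) ✓
  (0,8) → (φ(0),φ(8)) = (5,8) ∈ E(G2) ✓
  (1,5) → (φ(1),φ(5)) = (0,3) ∈ E(G2) ✓
  (1,6) → (φ(1),φ(6)) = (0,4) ∈ E(G2) ✓
  (1,7) → (φ(1),φ(7)) = (0,1) ∈ E(G2) ✓
  (2,4) → (φ(2),φ(4)) = (7,9) ∈ E(G2) ✓
  (2,7) → (φ(2),φ(7)) = (1,7) ∈ E(G2) ✓
  (2,8) → (φ(2),φ(8)) = (7,8) ∈ E(G2) ✓
  (2,9) → (φ(2),φ(9)) = (7,10) ∈ E(G2) ✓
  (2,10) → (φ(2),φ(10)) = (6,7) ∈ E(G2) ✓
  (3,4) → (φ(3),φ(4)) = (2,9) ∈ E(G2) ✓
  (3,9) → (φ(3),φ(9)) = (2,10) ∈ E(G2) ✓
  (4,8) → (φ(4),φ(8)) = (8,9) ∈ E(G2) ✓
  (5,6) → (φ(5),φ(6)) = (3,4) ∈ E(G2) ✓
  (5,8) → (φ(5),φ(8)) = (3,8) ∈ E(G2) ✓
  (5,10) → (φ(5),φ(10)) = (3,6) ∈ E(G2) ✓
  (6,7) → (φ(6),φ(7)) = (1,4) ∈ E(G2) ✓
  (6,8) → (φ(6),φ(8)) = (4,8) ∈ E(G2) ✓
  (7,8) → (φ(7),φ(8)) = (1,8) ∈ E(G2) ✓
  (7,9) → (φ(7),φ(9)) = (1,10) ∈ E(G2) ✓
  (7,10) → (φ(7),φ(10)) = (1,6) ∈ E(G2) ✓
All 24 edges of G1 map to edges of G2, and |E(G1)| = |E(G2)| = 24, so φ is a bijection on edges as well as vertices. Hence G1 ≅ G2.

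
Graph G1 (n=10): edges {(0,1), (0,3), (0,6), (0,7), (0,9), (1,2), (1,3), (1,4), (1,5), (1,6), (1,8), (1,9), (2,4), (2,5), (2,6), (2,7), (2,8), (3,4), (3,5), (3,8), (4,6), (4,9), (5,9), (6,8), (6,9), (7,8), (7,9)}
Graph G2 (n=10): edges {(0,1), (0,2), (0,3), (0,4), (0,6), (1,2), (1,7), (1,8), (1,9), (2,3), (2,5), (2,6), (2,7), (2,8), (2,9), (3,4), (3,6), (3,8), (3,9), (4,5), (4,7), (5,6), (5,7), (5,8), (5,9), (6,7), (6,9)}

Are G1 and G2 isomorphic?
Yes, isomorphic

The graphs are isomorphic.
One valid mapping φ: V(G1) → V(G2): 0→7, 1→2, 2→3, 3→1, 4→9, 5→8, 6→6, 7→4, 8→0, 9→5

Verify φ preserves adjacency — for each edge of G1, its image is an edge of G2:
  (0,1) → (φ(0),φ(1)) = (2,7) ∈ E(G2) ✓
  (0,3) → (φ(0),φ(3)) = (1,7) ∈ E(G2) ✓
  (0,6) → (φ(0),φ(6)) = (6,7) ∈ E(G2) ✓
  (0,7) → (φ(0),φ(7)) = (4,7) ∈ E(G2) ✓
  (0,9) → (φ(0),φ(9)) = (5,7) ∈ E(G2) ✓
  (1,2) → (φ(1),φ(2)) = (2,3) ∈ E(G2) ✓
  (1,3) → (φ(1),φ(3)) = (1,2) ∈ E(G2) ✓
  (1,4) → (φ(1),φ(4)) = (2,9) ∈ E(G2) ✓
  (1,5) → (φ(1),φ(5)) = (2,8) ∈ E(G2) ✓
  (1,6) → (φ(1),φ(6)) = (2,6) ∈ E(G2) ✓
  (1,8) → (φ(1),φ(8)) = (0,2) ∈ E(G2) ✓
  (1,9) → (φ(1),φ(9)) = (2,5) ∈ E(G2) ✓
  (2,4) → (φ(2),φ(4)) = (3,9) ∈ E(G2) ✓
  (2,5) → (φ(2),φ(5)) = (3,8) ∈ E(G2) ✓
  (2,6) → (φ(2),φ(6)) = (3,6) ∈ E(G2) ✓
  (2,7) → (φ(2),φ(7)) = (3,4) ∈ E(G2) ✓
  (2,8) → (φ(2),φ(8)) = (0,3) ∈ E(G2) ✓
  (3,4) → (φ(3),φ(4)) = (1,9) ∈ E(G2) ✓
  (3,5) → (φ(3),φ(5)) = (1,8) ∈ E(G2) ✓
  (3,8) → (φ(3),φ(8)) = (0,1) ∈ E(G2) ✓
  (4,6) → (φ(4),φ(6)) = (6,9) ∈ E(G2) ✓
  (4,9) → (φ(4),φ(9)) = (5,9) ∈ E(G2) ✓
  (5,9) → (φ(5),φ(9)) = (5,8) ∈ E(G2) ✓
  (6,8) → (φ(6),φ(8)) = (0,6) ∈ E(G2) ✓
  (6,9) → (φ(6),φ(9)) = (5,6) ∈ E(G2) ✓
  (7,8) → (φ(7),φ(8)) = (0,4) ∈ E(G2) ✓
  (7,9) → (φ(7),φ(9)) = (4,5) ∈ E(G2) ✓
All 27 edges of G1 map to edges of G2, and |E(G1)| = |E(G2)| = 27, so φ is a bijection on edges as well as vertices. Hence G1 ≅ G2.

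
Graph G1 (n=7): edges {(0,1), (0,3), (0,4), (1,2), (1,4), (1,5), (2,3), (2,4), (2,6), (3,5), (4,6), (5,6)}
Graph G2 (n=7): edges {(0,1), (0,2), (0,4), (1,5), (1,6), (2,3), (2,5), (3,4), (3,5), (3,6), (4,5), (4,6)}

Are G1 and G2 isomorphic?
Yes, isomorphic

The graphs are isomorphic.
One valid mapping φ: V(G1) → V(G2): 0→6, 1→4, 2→5, 3→1, 4→3, 5→0, 6→2

Verify φ preserves adjacency — for each edge of G1, its image is an edge of G2:
  (0,1) → (φ(0),φ(1)) = (4,6) ∈ E(G2) ✓
  (0,3) → (φ(0),φ(3)) = (1,6) ∈ E(G2) ✓
  (0,4) → (φ(0),φ(4)) = (3,6) ∈ E(G2) ✓
  (1,2) → (φ(1),φ(2)) = (4,5) ∈ E(G2) ✓
  (1,4) → (φ(1),φ(4)) = (3,4) ∈ E(G2) ✓
  (1,5) → (φ(1),φ(5)) = (0,4) ∈ E(G2) ✓
  (2,3) → (φ(2),φ(3)) = (1,5) ∈ E(G2) ✓
  (2,4) → (φ(2),φ(4)) = (3,5) ∈ E(G2) ✓
  (2,6) → (φ(2),φ(6)) = (2,5) ∈ E(G2) ✓
  (3,5) → (φ(3),φ(5)) = (0,1) ∈ E(G2) ✓
  (4,6) → (φ(4),φ(6)) = (2,3) ∈ E(G2) ✓
  (5,6) → (φ(5),φ(6)) = (0,2) ∈ E(G2) ✓
All 12 edges of G1 map to edges of G2, and |E(G1)| = |E(G2)| = 12, so φ is a bijection on edges as well as vertices. Hence G1 ≅ G2.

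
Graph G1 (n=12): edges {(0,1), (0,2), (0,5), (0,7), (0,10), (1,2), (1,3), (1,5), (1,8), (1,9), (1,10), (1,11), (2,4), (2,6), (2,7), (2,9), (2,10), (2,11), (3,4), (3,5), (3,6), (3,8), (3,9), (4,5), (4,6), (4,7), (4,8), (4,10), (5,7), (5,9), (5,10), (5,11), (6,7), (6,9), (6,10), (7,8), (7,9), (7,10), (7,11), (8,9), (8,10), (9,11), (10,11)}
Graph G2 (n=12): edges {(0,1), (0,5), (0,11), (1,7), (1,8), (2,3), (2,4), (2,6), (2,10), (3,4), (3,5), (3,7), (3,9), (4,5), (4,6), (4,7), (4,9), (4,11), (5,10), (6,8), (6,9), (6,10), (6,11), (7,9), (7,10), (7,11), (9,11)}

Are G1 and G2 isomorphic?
No, not isomorphic

The graphs are NOT isomorphic.

Counting triangles (3-cliques): G1 has 56, G2 has 14.
Triangle count is an isomorphism invariant, so differing triangle counts rule out isomorphism.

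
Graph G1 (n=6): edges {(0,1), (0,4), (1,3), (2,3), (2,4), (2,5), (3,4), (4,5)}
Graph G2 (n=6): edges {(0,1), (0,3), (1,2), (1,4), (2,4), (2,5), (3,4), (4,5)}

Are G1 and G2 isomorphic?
Yes, isomorphic

The graphs are isomorphic.
One valid mapping φ: V(G1) → V(G2): 0→3, 1→0, 2→2, 3→1, 4→4, 5→5

Verify φ preserves adjacency — for each edge of G1, its image is an edge of G2:
  (0,1) → (φ(0),φ(1)) = (0,3) ∈ E(G2) ✓
  (0,4) → (φ(0),φ(4)) = (3,4) ∈ E(G2) ✓
  (1,3) → (φ(1),φ(3)) = (0,1) ∈ E(G2) ✓
  (2,3) → (φ(2),φ(3)) = (1,2) ∈ E(G2) ✓
  (2,4) → (φ(2),φ(4)) = (2,4) ∈ E(G2) ✓
  (2,5) → (φ(2),φ(5)) = (2,5) ∈ E(G2) ✓
  (3,4) → (φ(3),φ(4)) = (1,4) ∈ E(G2) ✓
  (4,5) → (φ(4),φ(5)) = (4,5) ∈ E(G2) ✓
All 8 edges of G1 map to edges of G2, and |E(G1)| = |E(G2)| = 8, so φ is a bijection on edges as well as vertices. Hence G1 ≅ G2.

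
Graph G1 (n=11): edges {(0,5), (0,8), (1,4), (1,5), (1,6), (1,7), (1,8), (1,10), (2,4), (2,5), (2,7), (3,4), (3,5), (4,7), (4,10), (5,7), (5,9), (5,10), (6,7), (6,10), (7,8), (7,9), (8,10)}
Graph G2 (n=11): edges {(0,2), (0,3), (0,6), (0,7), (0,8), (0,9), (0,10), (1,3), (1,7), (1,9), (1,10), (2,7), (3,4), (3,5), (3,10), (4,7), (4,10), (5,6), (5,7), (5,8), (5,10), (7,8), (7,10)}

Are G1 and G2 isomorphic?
Yes, isomorphic

The graphs are isomorphic.
One valid mapping φ: V(G1) → V(G2): 0→9, 1→10, 2→8, 3→6, 4→5, 5→0, 6→4, 7→7, 8→1, 9→2, 10→3

Verify φ preserves adjacency — for each edge of G1, its image is an edge of G2:
  (0,5) → (φ(0),φ(5)) = (0,9) ∈ E(G2) ✓
  (0,8) → (φ(0),φ(8)) = (1,9) ∈ E(G2) ✓
  (1,4) → (φ(1),φ(4)) = (5,10) ∈ E(G2) ✓
  (1,5) → (φ(1),φ(5)) = (0,10) ∈ E(G2) ✓
  (1,6) → (φ(1),φ(6)) = (4,10) ∈ E(G2) ✓
  (1,7) → (φ(1),φ(7)) = (7,10) ∈ E(G2) ✓
  (1,8) → (φ(1),φ(8)) = (1,10) ∈ E(G2) ✓
  (1,10) → (φ(1),φ(10)) = (3,10) ∈ E(G2) ✓
  (2,4) → (φ(2),φ(4)) = (5,8) ∈ E(G2) ✓
  (2,5) → (φ(2),φ(5)) = (0,8) ∈ E(G2) ✓
  (2,7) → (φ(2),φ(7)) = (7,8) ∈ E(G2) ✓
  (3,4) → (φ(3),φ(4)) = (5,6) ∈ E(G2) ✓
  (3,5) → (φ(3),φ(5)) = (0,6) ∈ E(G2) ✓
  (4,7) → (φ(4),φ(7)) = (5,7) ∈ E(G2) ✓
  (4,10) → (φ(4),φ(10)) = (3,5) ∈ E(G2) ✓
  (5,7) → (φ(5),φ(7)) = (0,7) ∈ E(G2) ✓
  (5,9) → (φ(5),φ(9)) = (0,2) ∈ E(G2) ✓
  (5,10) → (φ(5),φ(10)) = (0,3) ∈ E(G2) ✓
  (6,7) → (φ(6),φ(7)) = (4,7) ∈ E(G2) ✓
  (6,10) → (φ(6),φ(10)) = (3,4) ∈ E(G2) ✓
  (7,8) → (φ(7),φ(8)) = (1,7) ∈ E(G2) ✓
  (7,9) → (φ(7),φ(9)) = (2,7) ∈ E(G2) ✓
  (8,10) → (φ(8),φ(10)) = (1,3) ∈ E(G2) ✓
All 23 edges of G1 map to edges of G2, and |E(G1)| = |E(G2)| = 23, so φ is a bijection on edges as well as vertices. Hence G1 ≅ G2.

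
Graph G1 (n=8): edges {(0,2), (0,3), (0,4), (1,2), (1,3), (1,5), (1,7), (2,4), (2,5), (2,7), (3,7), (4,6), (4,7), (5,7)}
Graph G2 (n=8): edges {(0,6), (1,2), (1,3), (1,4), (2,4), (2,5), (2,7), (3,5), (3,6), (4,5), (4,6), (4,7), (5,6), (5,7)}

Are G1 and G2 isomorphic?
Yes, isomorphic

The graphs are isomorphic.
One valid mapping φ: V(G1) → V(G2): 0→3, 1→2, 2→5, 3→1, 4→6, 5→7, 6→0, 7→4

Verify φ preserves adjacency — for each edge of G1, its image is an edge of G2:
  (0,2) → (φ(0),φ(2)) = (3,5) ∈ E(G2) ✓
  (0,3) → (φ(0),φ(3)) = (1,3) ∈ E(G2) ✓
  (0,4) → (φ(0),φ(4)) = (3,6) ∈ E(G2) ✓
  (1,2) → (φ(1),φ(2)) = (2,5) ∈ E(G2) ✓
  (1,3) → (φ(1),φ(3)) = (1,2) ∈ E(G2) ✓
  (1,5) → (φ(1),φ(5)) = (2,7) ∈ E(G2) ✓
  (1,7) → (φ(1),φ(7)) = (2,4) ∈ E(G2) ✓
  (2,4) → (φ(2),φ(4)) = (5,6) ∈ E(G2) ✓
  (2,5) → (φ(2),φ(5)) = (5,7) ∈ E(G2) ✓
  (2,7) → (φ(2),φ(7)) = (4,5) ∈ E(G2) ✓
  (3,7) → (φ(3),φ(7)) = (1,4) ∈ E(G2) ✓
  (4,6) → (φ(4),φ(6)) = (0,6) ∈ E(G2) ✓
  (4,7) → (φ(4),φ(7)) = (4,6) ∈ E(G2) ✓
  (5,7) → (φ(5),φ(7)) = (4,7) ∈ E(G2) ✓
All 14 edges of G1 map to edges of G2, and |E(G1)| = |E(G2)| = 14, so φ is a bijection on edges as well as vertices. Hence G1 ≅ G2.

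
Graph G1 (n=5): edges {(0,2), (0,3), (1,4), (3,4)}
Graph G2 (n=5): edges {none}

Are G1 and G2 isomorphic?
No, not isomorphic

The graphs are NOT isomorphic.

Connected components of G1: 1 component(s) with vertex sets [[0, 1, 2, 3, 4]], sizes [5].
Connected components of G2: 5 component(s) with vertex sets [[0], [1], [2], [3], [4]], sizes [1, 1, 1, 1, 1].
The number of connected components (and the multiset of component sizes) is an isomorphism invariant — an isomorphism maps each component of G1 bijectively onto a component of G2. Since G1 has 1 component(s) and G2 has 5, they cannot be isomorphic.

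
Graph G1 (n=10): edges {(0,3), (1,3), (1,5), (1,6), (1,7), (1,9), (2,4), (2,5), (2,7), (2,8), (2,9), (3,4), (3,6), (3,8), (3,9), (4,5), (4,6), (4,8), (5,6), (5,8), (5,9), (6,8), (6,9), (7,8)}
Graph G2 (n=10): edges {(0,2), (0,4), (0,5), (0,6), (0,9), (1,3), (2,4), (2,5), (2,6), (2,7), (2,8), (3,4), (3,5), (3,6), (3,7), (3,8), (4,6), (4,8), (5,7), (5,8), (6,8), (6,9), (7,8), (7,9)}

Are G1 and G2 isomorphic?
Yes, isomorphic

The graphs are isomorphic.
One valid mapping φ: V(G1) → V(G2): 0→1, 1→7, 2→0, 3→3, 4→4, 5→2, 6→8, 7→9, 8→6, 9→5

Verify φ preserves adjacency — for each edge of G1, its image is an edge of G2:
  (0,3) → (φ(0),φ(3)) = (1,3) ∈ E(G2) ✓
  (1,3) → (φ(1),φ(3)) = (3,7) ∈ E(G2) ✓
  (1,5) → (φ(1),φ(5)) = (2,7) ∈ E(G2) ✓
  (1,6) → (φ(1),φ(6)) = (7,8) ∈ E(G2) ✓
  (1,7) → (φ(1),φ(7)) = (7,9) ∈ E(G2) ✓
  (1,9) → (φ(1),φ(9)) = (5,7) ∈ E(G2) ✓
  (2,4) → (φ(2),φ(4)) = (0,4) ∈ E(G2) ✓
  (2,5) → (φ(2),φ(5)) = (0,2) ∈ E(G2) ✓
  (2,7) → (φ(2),φ(7)) = (0,9) ∈ E(G2) ✓
  (2,8) → (φ(2),φ(8)) = (0,6) ∈ E(G2) ✓
  (2,9) → (φ(2),φ(9)) = (0,5) ∈ E(G2) ✓
  (3,4) → (φ(3),φ(4)) = (3,4) ∈ E(G2) ✓
  (3,6) → (φ(3),φ(6)) = (3,8) ∈ E(G2) ✓
  (3,8) → (φ(3),φ(8)) = (3,6) ∈ E(G2) ✓
  (3,9) → (φ(3),φ(9)) = (3,5) ∈ E(G2) ✓
  (4,5) → (φ(4),φ(5)) = (2,4) ∈ E(G2) ✓
  (4,6) → (φ(4),φ(6)) = (4,8) ∈ E(G2) ✓
  (4,8) → (φ(4),φ(8)) = (4,6) ∈ E(G2) ✓
  (5,6) → (φ(5),φ(6)) = (2,8) ∈ E(G2) ✓
  (5,8) → (φ(5),φ(8)) = (2,6) ∈ E(G2) ✓
  (5,9) → (φ(5),φ(9)) = (2,5) ∈ E(G2) ✓
  (6,8) → (φ(6),φ(8)) = (6,8) ∈ E(G2) ✓
  (6,9) → (φ(6),φ(9)) = (5,8) ∈ E(G2) ✓
  (7,8) → (φ(7),φ(8)) = (6,9) ∈ E(G2) ✓
All 24 edges of G1 map to edges of G2, and |E(G1)| = |E(G2)| = 24, so φ is a bijection on edges as well as vertices. Hence G1 ≅ G2.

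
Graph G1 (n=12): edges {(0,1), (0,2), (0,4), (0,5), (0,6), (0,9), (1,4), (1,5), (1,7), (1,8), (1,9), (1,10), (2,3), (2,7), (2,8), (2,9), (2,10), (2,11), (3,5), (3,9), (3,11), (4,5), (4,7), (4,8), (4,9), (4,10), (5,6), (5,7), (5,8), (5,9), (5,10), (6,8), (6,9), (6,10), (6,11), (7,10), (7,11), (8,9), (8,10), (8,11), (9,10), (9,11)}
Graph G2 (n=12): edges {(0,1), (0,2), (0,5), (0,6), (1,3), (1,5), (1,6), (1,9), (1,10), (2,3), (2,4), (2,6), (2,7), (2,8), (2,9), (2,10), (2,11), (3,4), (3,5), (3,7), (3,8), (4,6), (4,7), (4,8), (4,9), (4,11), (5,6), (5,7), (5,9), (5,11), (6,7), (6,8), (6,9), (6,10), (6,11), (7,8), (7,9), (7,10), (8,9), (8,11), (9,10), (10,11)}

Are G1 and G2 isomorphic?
Yes, isomorphic

The graphs are isomorphic.
One valid mapping φ: V(G1) → V(G2): 0→11, 1→4, 2→5, 3→0, 4→8, 5→2, 6→10, 7→3, 8→9, 9→6, 10→7, 11→1

Verify φ preserves adjacency — for each edge of G1, its image is an edge of G2:
  (0,1) → (φ(0),φ(1)) = (4,11) ∈ E(G2) ✓
  (0,2) → (φ(0),φ(2)) = (5,11) ∈ E(G2) ✓
  (0,4) → (φ(0),φ(4)) = (8,11) ∈ E(G2) ✓
  (0,5) → (φ(0),φ(5)) = (2,11) ∈ E(G2) ✓
  (0,6) → (φ(0),φ(6)) = (10,11) ∈ E(G2) ✓
  (0,9) → (φ(0),φ(9)) = (6,11) ∈ E(G2) ✓
  (1,4) → (φ(1),φ(4)) = (4,8) ∈ E(G2) ✓
  (1,5) → (φ(1),φ(5)) = (2,4) ∈ E(G2) ✓
  (1,7) → (φ(1),φ(7)) = (3,4) ∈ E(G2) ✓
  (1,8) → (φ(1),φ(8)) = (4,9) ∈ E(G2) ✓
  (1,9) → (φ(1),φ(9)) = (4,6) ∈ E(G2) ✓
  (1,10) → (φ(1),φ(10)) = (4,7) ∈ E(G2) ✓
  (2,3) → (φ(2),φ(3)) = (0,5) ∈ E(G2) ✓
  (2,7) → (φ(2),φ(7)) = (3,5) ∈ E(G2) ✓
  (2,8) → (φ(2),φ(8)) = (5,9) ∈ E(G2) ✓
  (2,9) → (φ(2),φ(9)) = (5,6) ∈ E(G2) ✓
  (2,10) → (φ(2),φ(10)) = (5,7) ∈ E(G2) ✓
  (2,11) → (φ(2),φ(11)) = (1,5) ∈ E(G2) ✓
  (3,5) → (φ(3),φ(5)) = (0,2) ∈ E(G2) ✓
  (3,9) → (φ(3),φ(9)) = (0,6) ∈ E(G2) ✓
  (3,11) → (φ(3),φ(11)) = (0,1) ∈ E(G2) ✓
  (4,5) → (φ(4),φ(5)) = (2,8) ∈ E(G2) ✓
  (4,7) → (φ(4),φ(7)) = (3,8) ∈ E(G2) ✓
  (4,8) → (φ(4),φ(8)) = (8,9) ∈ E(G2) ✓
  (4,9) → (φ(4),φ(9)) = (6,8) ∈ E(G2) ✓
  (4,10) → (φ(4),φ(10)) = (7,8) ∈ E(G2) ✓
  (5,6) → (φ(5),φ(6)) = (2,10) ∈ E(G2) ✓
  (5,7) → (φ(5),φ(7)) = (2,3) ∈ E(G2) ✓
  (5,8) → (φ(5),φ(8)) = (2,9) ∈ E(G2) ✓
  (5,9) → (φ(5),φ(9)) = (2,6) ∈ E(G2) ✓
  (5,10) → (φ(5),φ(10)) = (2,7) ∈ E(G2) ✓
  (6,8) → (φ(6),φ(8)) = (9,10) ∈ E(G2) ✓
  (6,9) → (φ(6),φ(9)) = (6,10) ∈ E(G2) ✓
  (6,10) → (φ(6),φ(10)) = (7,10) ∈ E(G2) ✓
  (6,11) → (φ(6),φ(11)) = (1,10) ∈ E(G2) ✓
  (7,10) → (φ(7),φ(10)) = (3,7) ∈ E(G2) ✓
  (7,11) → (φ(7),φ(11)) = (1,3) ∈ E(G2) ✓
  (8,9) → (φ(8),φ(9)) = (6,9) ∈ E(G2) ✓
  (8,10) → (φ(8),φ(10)) = (7,9) ∈ E(G2) ✓
  (8,11) → (φ(8),φ(11)) = (1,9) ∈ E(G2) ✓
  (9,10) → (φ(9),φ(10)) = (6,7) ∈ E(G2) ✓
  (9,11) → (φ(9),φ(11)) = (1,6) ∈ E(G2) ✓
All 42 edges of G1 map to edges of G2, and |E(G1)| = |E(G2)| = 42, so φ is a bijection on edges as well as vertices. Hence G1 ≅ G2.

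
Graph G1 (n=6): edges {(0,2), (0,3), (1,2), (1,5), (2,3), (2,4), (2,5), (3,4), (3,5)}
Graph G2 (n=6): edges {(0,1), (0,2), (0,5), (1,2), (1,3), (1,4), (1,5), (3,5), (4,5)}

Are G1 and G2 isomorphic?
Yes, isomorphic

The graphs are isomorphic.
One valid mapping φ: V(G1) → V(G2): 0→3, 1→2, 2→1, 3→5, 4→4, 5→0

Verify φ preserves adjacency — for each edge of G1, its image is an edge of G2:
  (0,2) → (φ(0),φ(2)) = (1,3) ∈ E(G2) ✓
  (0,3) → (φ(0),φ(3)) = (3,5) ∈ E(G2) ✓
  (1,2) → (φ(1),φ(2)) = (1,2) ∈ E(G2) ✓
  (1,5) → (φ(1),φ(5)) = (0,2) ∈ E(G2) ✓
  (2,3) → (φ(2),φ(3)) = (1,5) ∈ E(G2) ✓
  (2,4) → (φ(2),φ(4)) = (1,4) ∈ E(G2) ✓
  (2,5) → (φ(2),φ(5)) = (0,1) ∈ E(G2) ✓
  (3,4) → (φ(3),φ(4)) = (4,5) ∈ E(G2) ✓
  (3,5) → (φ(3),φ(5)) = (0,5) ∈ E(G2) ✓
All 9 edges of G1 map to edges of G2, and |E(G1)| = |E(G2)| = 9, so φ is a bijection on edges as well as vertices. Hence G1 ≅ G2.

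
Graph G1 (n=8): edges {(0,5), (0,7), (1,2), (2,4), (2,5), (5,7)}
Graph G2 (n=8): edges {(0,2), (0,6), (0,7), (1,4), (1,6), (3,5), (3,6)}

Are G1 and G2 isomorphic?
No, not isomorphic

The graphs are NOT isomorphic.

Degrees in G1: deg(0)=2, deg(1)=1, deg(2)=3, deg(3)=0, deg(4)=1, deg(5)=3, deg(6)=0, deg(7)=2.
Sorted degree sequence of G1: [3, 3, 2, 2, 1, 1, 0, 0].
Degrees in G2: deg(0)=3, deg(1)=2, deg(2)=1, deg(3)=2, deg(4)=1, deg(5)=1, deg(6)=3, deg(7)=1.
Sorted degree sequence of G2: [3, 3, 2, 2, 1, 1, 1, 1].
The (sorted) degree sequence is an isomorphism invariant, so since G1 and G2 have different degree sequences they cannot be isomorphic.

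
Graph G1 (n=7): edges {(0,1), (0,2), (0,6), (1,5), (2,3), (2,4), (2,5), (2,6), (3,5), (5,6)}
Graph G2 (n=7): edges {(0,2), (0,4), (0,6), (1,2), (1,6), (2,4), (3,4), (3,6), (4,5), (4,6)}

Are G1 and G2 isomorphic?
Yes, isomorphic

The graphs are isomorphic.
One valid mapping φ: V(G1) → V(G2): 0→2, 1→1, 2→4, 3→3, 4→5, 5→6, 6→0

Verify φ preserves adjacency — for each edge of G1, its image is an edge of G2:
  (0,1) → (φ(0),φ(1)) = (1,2) ∈ E(G2) ✓
  (0,2) → (φ(0),φ(2)) = (2,4) ∈ E(G2) ✓
  (0,6) → (φ(0),φ(6)) = (0,2) ∈ E(G2) ✓
  (1,5) → (φ(1),φ(5)) = (1,6) ∈ E(G2) ✓
  (2,3) → (φ(2),φ(3)) = (3,4) ∈ E(G2) ✓
  (2,4) → (φ(2),φ(4)) = (4,5) ∈ E(G2) ✓
  (2,5) → (φ(2),φ(5)) = (4,6) ∈ E(G2) ✓
  (2,6) → (φ(2),φ(6)) = (0,4) ∈ E(G2) ✓
  (3,5) → (φ(3),φ(5)) = (3,6) ∈ E(G2) ✓
  (5,6) → (φ(5),φ(6)) = (0,6) ∈ E(G2) ✓
All 10 edges of G1 map to edges of G2, and |E(G1)| = |E(G2)| = 10, so φ is a bijection on edges as well as vertices. Hence G1 ≅ G2.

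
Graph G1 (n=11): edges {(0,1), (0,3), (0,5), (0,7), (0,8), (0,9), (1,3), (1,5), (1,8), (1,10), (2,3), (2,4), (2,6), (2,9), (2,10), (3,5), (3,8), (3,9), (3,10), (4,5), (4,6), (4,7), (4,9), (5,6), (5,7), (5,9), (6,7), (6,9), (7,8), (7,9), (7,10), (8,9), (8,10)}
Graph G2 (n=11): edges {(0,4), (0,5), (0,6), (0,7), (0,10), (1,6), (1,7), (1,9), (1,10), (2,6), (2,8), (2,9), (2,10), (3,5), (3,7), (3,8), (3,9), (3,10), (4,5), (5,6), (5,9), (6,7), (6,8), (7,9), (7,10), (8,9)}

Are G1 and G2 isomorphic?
No, not isomorphic

The graphs are NOT isomorphic.

Degrees in G1: deg(0)=6, deg(1)=5, deg(2)=5, deg(3)=7, deg(4)=5, deg(5)=7, deg(6)=5, deg(7)=7, deg(8)=6, deg(9)=8, deg(10)=5.
Sorted degree sequence of G1: [8, 7, 7, 7, 6, 6, 5, 5, 5, 5, 5].
Degrees in G2: deg(0)=5, deg(1)=4, deg(2)=4, deg(3)=5, deg(4)=2, deg(5)=5, deg(6)=6, deg(7)=6, deg(8)=4, deg(9)=6, deg(10)=5.
Sorted degree sequence of G2: [6, 6, 6, 5, 5, 5, 5, 4, 4, 4, 2].
The (sorted) degree sequence is an isomorphism invariant, so since G1 and G2 have different degree sequences they cannot be isomorphic.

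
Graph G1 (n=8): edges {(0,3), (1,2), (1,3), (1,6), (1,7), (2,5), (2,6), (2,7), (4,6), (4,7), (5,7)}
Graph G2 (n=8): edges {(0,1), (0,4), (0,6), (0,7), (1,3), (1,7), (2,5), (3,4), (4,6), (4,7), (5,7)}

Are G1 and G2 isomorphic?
Yes, isomorphic

The graphs are isomorphic.
One valid mapping φ: V(G1) → V(G2): 0→2, 1→7, 2→0, 3→5, 4→3, 5→6, 6→1, 7→4

Verify φ preserves adjacency — for each edge of G1, its image is an edge of G2:
  (0,3) → (φ(0),φ(3)) = (2,5) ∈ E(G2) ✓
  (1,2) → (φ(1),φ(2)) = (0,7) ∈ E(G2) ✓
  (1,3) → (φ(1),φ(3)) = (5,7) ∈ E(G2) ✓
  (1,6) → (φ(1),φ(6)) = (1,7) ∈ E(G2) ✓
  (1,7) → (φ(1),φ(7)) = (4,7) ∈ E(G2) ✓
  (2,5) → (φ(2),φ(5)) = (0,6) ∈ E(G2) ✓
  (2,6) → (φ(2),φ(6)) = (0,1) ∈ E(G2) ✓
  (2,7) → (φ(2),φ(7)) = (0,4) ∈ E(G2) ✓
  (4,6) → (φ(4),φ(6)) = (1,3) ∈ E(G2) ✓
  (4,7) → (φ(4),φ(7)) = (3,4) ∈ E(G2) ✓
  (5,7) → (φ(5),φ(7)) = (4,6) ∈ E(G2) ✓
All 11 edges of G1 map to edges of G2, and |E(G1)| = |E(G2)| = 11, so φ is a bijection on edges as well as vertices. Hence G1 ≅ G2.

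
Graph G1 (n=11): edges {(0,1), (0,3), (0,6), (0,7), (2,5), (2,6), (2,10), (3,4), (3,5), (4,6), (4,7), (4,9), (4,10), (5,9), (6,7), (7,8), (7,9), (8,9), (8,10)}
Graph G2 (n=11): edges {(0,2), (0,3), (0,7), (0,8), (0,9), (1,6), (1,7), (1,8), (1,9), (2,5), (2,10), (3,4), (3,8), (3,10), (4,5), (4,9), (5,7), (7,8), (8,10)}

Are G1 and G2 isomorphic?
Yes, isomorphic

The graphs are isomorphic.
One valid mapping φ: V(G1) → V(G2): 0→1, 1→6, 2→5, 3→9, 4→0, 5→4, 6→7, 7→8, 8→10, 9→3, 10→2

Verify φ preserves adjacency — for each edge of G1, its image is an edge of G2:
  (0,1) → (φ(0),φ(1)) = (1,6) ∈ E(G2) ✓
  (0,3) → (φ(0),φ(3)) = (1,9) ∈ E(G2) ✓
  (0,6) → (φ(0),φ(6)) = (1,7) ∈ E(G2) ✓
  (0,7) → (φ(0),φ(7)) = (1,8) ∈ E(G2) ✓
  (2,5) → (φ(2),φ(5)) = (4,5) ∈ E(G2) ✓
  (2,6) → (φ(2),φ(6)) = (5,7) ∈ E(G2) ✓
  (2,10) → (φ(2),φ(10)) = (2,5) ∈ E(G2) ✓
  (3,4) → (φ(3),φ(4)) = (0,9) ∈ E(G2) ✓
  (3,5) → (φ(3),φ(5)) = (4,9) ∈ E(G2) ✓
  (4,6) → (φ(4),φ(6)) = (0,7) ∈ E(G2) ✓
  (4,7) → (φ(4),φ(7)) = (0,8) ∈ E(G2) ✓
  (4,9) → (φ(4),φ(9)) = (0,3) ∈ E(G2) ✓
  (4,10) → (φ(4),φ(10)) = (0,2) ∈ E(G2) ✓
  (5,9) → (φ(5),φ(9)) = (3,4) ∈ E(G2) ✓
  (6,7) → (φ(6),φ(7)) = (7,8) ∈ E(G2) ✓
  (7,8) → (φ(7),φ(8)) = (8,10) ∈ E(G2) ✓
  (7,9) → (φ(7),φ(9)) = (3,8) ∈ E(G2) ✓
  (8,9) → (φ(8),φ(9)) = (3,10) ∈ E(G2) ✓
  (8,10) → (φ(8),φ(10)) = (2,10) ∈ E(G2) ✓
All 19 edges of G1 map to edges of G2, and |E(G1)| = |E(G2)| = 19, so φ is a bijection on edges as well as vertices. Hence G1 ≅ G2.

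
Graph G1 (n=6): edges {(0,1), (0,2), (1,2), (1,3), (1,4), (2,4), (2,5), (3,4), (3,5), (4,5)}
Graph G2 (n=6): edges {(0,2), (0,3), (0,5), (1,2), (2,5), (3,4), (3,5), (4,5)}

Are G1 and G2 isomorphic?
No, not isomorphic

The graphs are NOT isomorphic.

Counting triangles (3-cliques): G1 has 5, G2 has 3.
Triangle count is an isomorphism invariant, so differing triangle counts rule out isomorphism.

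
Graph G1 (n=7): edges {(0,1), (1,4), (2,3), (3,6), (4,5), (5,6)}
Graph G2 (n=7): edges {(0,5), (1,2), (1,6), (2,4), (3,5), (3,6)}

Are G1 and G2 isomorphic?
Yes, isomorphic

The graphs are isomorphic.
One valid mapping φ: V(G1) → V(G2): 0→0, 1→5, 2→4, 3→2, 4→3, 5→6, 6→1

Verify φ preserves adjacency — for each edge of G1, its image is an edge of G2:
  (0,1) → (φ(0),φ(1)) = (0,5) ∈ E(G2) ✓
  (1,4) → (φ(1),φ(4)) = (3,5) ∈ E(G2) ✓
  (2,3) → (φ(2),φ(3)) = (2,4) ∈ E(G2) ✓
  (3,6) → (φ(3),φ(6)) = (1,2) ∈ E(G2) ✓
  (4,5) → (φ(4),φ(5)) = (3,6) ∈ E(G2) ✓
  (5,6) → (φ(5),φ(6)) = (1,6) ∈ E(G2) ✓
All 6 edges of G1 map to edges of G2, and |E(G1)| = |E(G2)| = 6, so φ is a bijection on edges as well as vertices. Hence G1 ≅ G2.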